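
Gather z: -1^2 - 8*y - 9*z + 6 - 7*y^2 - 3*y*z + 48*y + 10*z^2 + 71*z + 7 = -7*y^2 + 40*y + 10*z^2 + z*(62 - 3*y) + 12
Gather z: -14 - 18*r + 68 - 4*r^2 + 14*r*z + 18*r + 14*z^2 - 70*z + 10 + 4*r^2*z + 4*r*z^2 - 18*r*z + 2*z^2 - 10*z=-4*r^2 + z^2*(4*r + 16) + z*(4*r^2 - 4*r - 80) + 64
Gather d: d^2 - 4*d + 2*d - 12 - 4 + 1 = d^2 - 2*d - 15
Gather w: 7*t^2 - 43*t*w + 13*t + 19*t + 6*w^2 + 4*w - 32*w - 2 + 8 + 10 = 7*t^2 + 32*t + 6*w^2 + w*(-43*t - 28) + 16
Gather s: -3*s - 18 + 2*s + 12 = -s - 6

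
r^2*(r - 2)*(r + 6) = r^4 + 4*r^3 - 12*r^2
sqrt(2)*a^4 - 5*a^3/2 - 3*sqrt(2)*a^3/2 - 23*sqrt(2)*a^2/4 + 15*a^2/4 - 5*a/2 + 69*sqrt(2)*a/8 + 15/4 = (a - 3/2)*(a - 5*sqrt(2)/2)*(a + sqrt(2))*(sqrt(2)*a + 1/2)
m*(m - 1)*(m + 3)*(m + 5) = m^4 + 7*m^3 + 7*m^2 - 15*m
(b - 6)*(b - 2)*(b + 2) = b^3 - 6*b^2 - 4*b + 24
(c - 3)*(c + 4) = c^2 + c - 12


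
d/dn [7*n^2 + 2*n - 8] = 14*n + 2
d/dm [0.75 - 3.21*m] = -3.21000000000000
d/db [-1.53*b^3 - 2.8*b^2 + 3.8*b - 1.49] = -4.59*b^2 - 5.6*b + 3.8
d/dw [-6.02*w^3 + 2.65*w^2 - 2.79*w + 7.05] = -18.06*w^2 + 5.3*w - 2.79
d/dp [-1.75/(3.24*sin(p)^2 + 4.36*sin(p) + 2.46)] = (11.34*sin(p) + 7.63)*cos(p)/(3.24*sin(p)^2 + 4.36*sin(p) + 2.46)^2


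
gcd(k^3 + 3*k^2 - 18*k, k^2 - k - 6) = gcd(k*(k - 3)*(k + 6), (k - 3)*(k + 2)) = k - 3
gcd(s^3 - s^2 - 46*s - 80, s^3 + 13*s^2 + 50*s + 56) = s + 2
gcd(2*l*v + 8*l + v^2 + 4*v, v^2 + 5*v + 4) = v + 4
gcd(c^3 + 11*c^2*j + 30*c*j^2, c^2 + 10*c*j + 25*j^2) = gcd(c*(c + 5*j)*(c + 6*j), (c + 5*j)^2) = c + 5*j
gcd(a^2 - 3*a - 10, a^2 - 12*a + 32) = 1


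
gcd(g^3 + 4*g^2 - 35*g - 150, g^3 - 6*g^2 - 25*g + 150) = g^2 - g - 30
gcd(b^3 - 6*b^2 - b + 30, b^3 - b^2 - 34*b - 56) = b + 2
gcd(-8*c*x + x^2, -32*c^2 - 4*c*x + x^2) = -8*c + x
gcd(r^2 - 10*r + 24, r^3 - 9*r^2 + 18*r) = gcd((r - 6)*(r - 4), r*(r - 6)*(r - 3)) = r - 6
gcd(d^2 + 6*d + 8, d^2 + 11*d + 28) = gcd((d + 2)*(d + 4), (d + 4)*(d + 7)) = d + 4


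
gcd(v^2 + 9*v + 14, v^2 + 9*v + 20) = 1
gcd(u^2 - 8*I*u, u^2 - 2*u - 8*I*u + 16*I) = u - 8*I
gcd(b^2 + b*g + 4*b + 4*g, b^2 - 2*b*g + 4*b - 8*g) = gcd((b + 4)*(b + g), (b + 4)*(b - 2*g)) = b + 4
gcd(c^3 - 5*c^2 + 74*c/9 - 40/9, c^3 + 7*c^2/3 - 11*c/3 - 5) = c - 5/3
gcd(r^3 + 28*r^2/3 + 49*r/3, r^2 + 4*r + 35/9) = r + 7/3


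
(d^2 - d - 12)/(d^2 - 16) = (d + 3)/(d + 4)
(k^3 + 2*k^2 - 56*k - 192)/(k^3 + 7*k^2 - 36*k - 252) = (k^2 - 4*k - 32)/(k^2 + k - 42)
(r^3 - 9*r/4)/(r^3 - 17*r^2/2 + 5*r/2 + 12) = r*(2*r + 3)/(2*(r^2 - 7*r - 8))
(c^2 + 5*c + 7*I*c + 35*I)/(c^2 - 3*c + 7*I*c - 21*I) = (c + 5)/(c - 3)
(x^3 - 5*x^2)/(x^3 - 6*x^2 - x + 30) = x^2/(x^2 - x - 6)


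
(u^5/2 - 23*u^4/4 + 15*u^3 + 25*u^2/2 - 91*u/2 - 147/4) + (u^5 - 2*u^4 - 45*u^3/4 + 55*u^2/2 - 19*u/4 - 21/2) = 3*u^5/2 - 31*u^4/4 + 15*u^3/4 + 40*u^2 - 201*u/4 - 189/4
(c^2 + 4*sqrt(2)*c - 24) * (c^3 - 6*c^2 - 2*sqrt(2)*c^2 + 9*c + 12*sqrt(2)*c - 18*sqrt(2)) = c^5 - 6*c^4 + 2*sqrt(2)*c^4 - 31*c^3 - 12*sqrt(2)*c^3 + 66*sqrt(2)*c^2 + 240*c^2 - 288*sqrt(2)*c - 360*c + 432*sqrt(2)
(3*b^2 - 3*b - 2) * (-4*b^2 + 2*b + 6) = -12*b^4 + 18*b^3 + 20*b^2 - 22*b - 12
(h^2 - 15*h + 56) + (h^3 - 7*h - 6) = h^3 + h^2 - 22*h + 50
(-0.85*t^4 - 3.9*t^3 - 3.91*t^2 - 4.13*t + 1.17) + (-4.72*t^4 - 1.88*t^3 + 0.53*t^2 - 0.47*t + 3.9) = -5.57*t^4 - 5.78*t^3 - 3.38*t^2 - 4.6*t + 5.07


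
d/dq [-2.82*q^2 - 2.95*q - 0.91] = -5.64*q - 2.95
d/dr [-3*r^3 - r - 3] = -9*r^2 - 1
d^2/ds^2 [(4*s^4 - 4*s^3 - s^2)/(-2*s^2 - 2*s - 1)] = 2*(-16*s^6 - 48*s^5 - 72*s^4 - 60*s^3 - 6*s^2 + 12*s + 1)/(8*s^6 + 24*s^5 + 36*s^4 + 32*s^3 + 18*s^2 + 6*s + 1)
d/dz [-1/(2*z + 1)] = 2/(2*z + 1)^2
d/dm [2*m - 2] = 2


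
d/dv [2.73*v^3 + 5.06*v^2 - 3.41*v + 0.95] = 8.19*v^2 + 10.12*v - 3.41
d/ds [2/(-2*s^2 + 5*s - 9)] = 2*(4*s - 5)/(2*s^2 - 5*s + 9)^2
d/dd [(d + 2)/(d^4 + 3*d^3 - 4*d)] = (-3*d^2 - 2*d + 2)/(d^2*(d^4 + 2*d^3 - 3*d^2 - 4*d + 4))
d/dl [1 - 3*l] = -3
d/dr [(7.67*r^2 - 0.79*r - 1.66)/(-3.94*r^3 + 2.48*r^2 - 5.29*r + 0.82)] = (30.2198*r^4 - 6.2252*r^3 - 58.2363*r^2 + 20.8124*r - 9.4292)/(15.5236*r^6 - 19.5424*r^5 + 47.8356*r^4 - 32.7*r^3 + 32.0513*r^2 - 8.6756*r + 0.6724)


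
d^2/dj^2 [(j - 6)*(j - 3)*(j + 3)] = 6*j - 12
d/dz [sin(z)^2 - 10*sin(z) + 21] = 2*(sin(z) - 5)*cos(z)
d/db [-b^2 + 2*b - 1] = 2 - 2*b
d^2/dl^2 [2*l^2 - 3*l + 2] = 4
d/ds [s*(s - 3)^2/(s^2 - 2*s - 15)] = (s - 3)*(-2*s*(s - 3)*(s - 1) + 3*(1 - s)*(-s^2 + 2*s + 15))/(-s^2 + 2*s + 15)^2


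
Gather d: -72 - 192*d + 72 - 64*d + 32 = 32 - 256*d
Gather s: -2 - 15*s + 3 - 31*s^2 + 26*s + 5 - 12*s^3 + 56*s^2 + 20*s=-12*s^3 + 25*s^2 + 31*s + 6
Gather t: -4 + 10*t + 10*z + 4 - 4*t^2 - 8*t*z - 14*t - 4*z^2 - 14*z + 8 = -4*t^2 + t*(-8*z - 4) - 4*z^2 - 4*z + 8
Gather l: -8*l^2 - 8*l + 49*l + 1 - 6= -8*l^2 + 41*l - 5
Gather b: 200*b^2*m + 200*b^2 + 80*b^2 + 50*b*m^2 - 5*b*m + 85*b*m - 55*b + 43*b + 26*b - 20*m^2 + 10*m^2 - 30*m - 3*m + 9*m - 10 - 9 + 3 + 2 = b^2*(200*m + 280) + b*(50*m^2 + 80*m + 14) - 10*m^2 - 24*m - 14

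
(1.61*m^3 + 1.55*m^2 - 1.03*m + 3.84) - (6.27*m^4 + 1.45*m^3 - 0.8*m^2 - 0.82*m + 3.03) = -6.27*m^4 + 0.16*m^3 + 2.35*m^2 - 0.21*m + 0.81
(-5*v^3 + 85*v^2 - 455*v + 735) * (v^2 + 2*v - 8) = -5*v^5 + 75*v^4 - 245*v^3 - 855*v^2 + 5110*v - 5880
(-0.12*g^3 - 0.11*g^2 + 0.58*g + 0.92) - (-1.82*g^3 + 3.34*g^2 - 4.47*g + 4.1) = 1.7*g^3 - 3.45*g^2 + 5.05*g - 3.18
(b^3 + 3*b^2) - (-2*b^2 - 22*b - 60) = b^3 + 5*b^2 + 22*b + 60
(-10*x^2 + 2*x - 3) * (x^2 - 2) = -10*x^4 + 2*x^3 + 17*x^2 - 4*x + 6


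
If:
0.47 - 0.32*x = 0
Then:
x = 1.47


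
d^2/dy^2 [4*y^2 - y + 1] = 8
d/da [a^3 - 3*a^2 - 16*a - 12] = 3*a^2 - 6*a - 16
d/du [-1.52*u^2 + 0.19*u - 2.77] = 0.19 - 3.04*u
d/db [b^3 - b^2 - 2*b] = 3*b^2 - 2*b - 2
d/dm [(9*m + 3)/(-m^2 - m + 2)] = 3*(3*m^2 + 2*m + 7)/(m^4 + 2*m^3 - 3*m^2 - 4*m + 4)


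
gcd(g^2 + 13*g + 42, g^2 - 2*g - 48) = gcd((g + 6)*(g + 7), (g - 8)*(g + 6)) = g + 6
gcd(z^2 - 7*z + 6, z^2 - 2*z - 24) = z - 6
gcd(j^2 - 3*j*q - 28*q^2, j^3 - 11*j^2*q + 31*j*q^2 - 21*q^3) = -j + 7*q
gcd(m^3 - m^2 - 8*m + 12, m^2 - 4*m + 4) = m^2 - 4*m + 4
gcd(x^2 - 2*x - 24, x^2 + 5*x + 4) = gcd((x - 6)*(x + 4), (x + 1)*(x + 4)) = x + 4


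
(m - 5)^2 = m^2 - 10*m + 25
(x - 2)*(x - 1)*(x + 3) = x^3 - 7*x + 6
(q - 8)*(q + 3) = q^2 - 5*q - 24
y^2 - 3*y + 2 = (y - 2)*(y - 1)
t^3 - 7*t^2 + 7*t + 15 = (t - 5)*(t - 3)*(t + 1)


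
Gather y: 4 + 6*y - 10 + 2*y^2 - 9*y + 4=2*y^2 - 3*y - 2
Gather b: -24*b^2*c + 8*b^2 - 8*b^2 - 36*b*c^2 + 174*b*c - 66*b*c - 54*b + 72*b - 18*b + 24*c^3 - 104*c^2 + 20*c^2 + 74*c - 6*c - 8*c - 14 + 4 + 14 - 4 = -24*b^2*c + b*(-36*c^2 + 108*c) + 24*c^3 - 84*c^2 + 60*c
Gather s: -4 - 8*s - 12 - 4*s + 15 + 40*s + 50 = 28*s + 49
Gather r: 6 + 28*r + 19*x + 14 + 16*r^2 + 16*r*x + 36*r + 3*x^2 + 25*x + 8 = 16*r^2 + r*(16*x + 64) + 3*x^2 + 44*x + 28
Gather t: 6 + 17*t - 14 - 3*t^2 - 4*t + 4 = -3*t^2 + 13*t - 4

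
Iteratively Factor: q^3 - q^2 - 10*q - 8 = (q + 2)*(q^2 - 3*q - 4) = (q - 4)*(q + 2)*(q + 1)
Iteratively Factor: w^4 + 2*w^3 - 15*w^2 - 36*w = (w + 3)*(w^3 - w^2 - 12*w) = w*(w + 3)*(w^2 - w - 12) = w*(w + 3)^2*(w - 4)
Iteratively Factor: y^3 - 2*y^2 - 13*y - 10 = (y + 2)*(y^2 - 4*y - 5) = (y - 5)*(y + 2)*(y + 1)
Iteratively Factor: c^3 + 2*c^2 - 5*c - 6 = (c - 2)*(c^2 + 4*c + 3) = (c - 2)*(c + 3)*(c + 1)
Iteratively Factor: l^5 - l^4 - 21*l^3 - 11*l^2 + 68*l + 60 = (l - 5)*(l^4 + 4*l^3 - l^2 - 16*l - 12) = (l - 5)*(l - 2)*(l^3 + 6*l^2 + 11*l + 6) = (l - 5)*(l - 2)*(l + 2)*(l^2 + 4*l + 3) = (l - 5)*(l - 2)*(l + 1)*(l + 2)*(l + 3)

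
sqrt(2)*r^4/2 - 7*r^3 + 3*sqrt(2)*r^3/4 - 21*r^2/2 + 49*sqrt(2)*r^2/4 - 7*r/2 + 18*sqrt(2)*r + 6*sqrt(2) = (r + 1/2)*(r - 4*sqrt(2))*(r - 3*sqrt(2))*(sqrt(2)*r/2 + sqrt(2)/2)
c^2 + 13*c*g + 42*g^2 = (c + 6*g)*(c + 7*g)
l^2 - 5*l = l*(l - 5)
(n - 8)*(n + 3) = n^2 - 5*n - 24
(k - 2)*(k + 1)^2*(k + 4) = k^4 + 4*k^3 - 3*k^2 - 14*k - 8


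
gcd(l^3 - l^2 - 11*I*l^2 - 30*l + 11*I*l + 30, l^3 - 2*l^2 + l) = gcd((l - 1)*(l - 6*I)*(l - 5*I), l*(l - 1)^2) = l - 1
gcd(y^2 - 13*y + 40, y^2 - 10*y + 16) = y - 8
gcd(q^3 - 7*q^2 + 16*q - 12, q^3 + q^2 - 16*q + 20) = q^2 - 4*q + 4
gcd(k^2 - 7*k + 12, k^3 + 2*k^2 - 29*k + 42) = k - 3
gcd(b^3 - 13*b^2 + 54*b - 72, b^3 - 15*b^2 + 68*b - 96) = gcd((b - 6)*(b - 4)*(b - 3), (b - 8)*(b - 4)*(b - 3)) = b^2 - 7*b + 12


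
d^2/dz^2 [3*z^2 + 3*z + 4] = 6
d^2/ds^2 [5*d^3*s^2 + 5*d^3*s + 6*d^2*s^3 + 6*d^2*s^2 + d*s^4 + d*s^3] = 2*d*(5*d^2 + 18*d*s + 6*d + 6*s^2 + 3*s)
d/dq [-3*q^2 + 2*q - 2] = 2 - 6*q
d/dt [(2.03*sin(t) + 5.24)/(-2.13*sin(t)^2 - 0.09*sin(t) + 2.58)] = (4.3239*sin(t)^2 + 22.3224*sin(t) + 5.709)*cos(t)/(4.5369*sin(t)^4 + 0.3834*sin(t)^3 - 10.9827*sin(t)^2 - 0.4644*sin(t) + 6.6564)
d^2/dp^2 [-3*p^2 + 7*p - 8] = -6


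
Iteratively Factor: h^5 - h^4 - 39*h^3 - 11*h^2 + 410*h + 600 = (h + 2)*(h^4 - 3*h^3 - 33*h^2 + 55*h + 300) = (h + 2)*(h + 4)*(h^3 - 7*h^2 - 5*h + 75) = (h - 5)*(h + 2)*(h + 4)*(h^2 - 2*h - 15) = (h - 5)^2*(h + 2)*(h + 4)*(h + 3)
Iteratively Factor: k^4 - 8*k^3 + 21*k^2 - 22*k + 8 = (k - 4)*(k^3 - 4*k^2 + 5*k - 2) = (k - 4)*(k - 1)*(k^2 - 3*k + 2) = (k - 4)*(k - 2)*(k - 1)*(k - 1)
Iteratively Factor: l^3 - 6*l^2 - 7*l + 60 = (l - 5)*(l^2 - l - 12) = (l - 5)*(l - 4)*(l + 3)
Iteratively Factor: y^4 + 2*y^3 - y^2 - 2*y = (y)*(y^3 + 2*y^2 - y - 2) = y*(y - 1)*(y^2 + 3*y + 2) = y*(y - 1)*(y + 1)*(y + 2)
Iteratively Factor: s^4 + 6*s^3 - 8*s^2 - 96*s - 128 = (s + 4)*(s^3 + 2*s^2 - 16*s - 32) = (s + 2)*(s + 4)*(s^2 - 16) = (s - 4)*(s + 2)*(s + 4)*(s + 4)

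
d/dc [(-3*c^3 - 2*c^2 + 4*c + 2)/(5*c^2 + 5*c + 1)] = 3*(-5*c^4 - 10*c^3 - 13*c^2 - 8*c - 2)/(25*c^4 + 50*c^3 + 35*c^2 + 10*c + 1)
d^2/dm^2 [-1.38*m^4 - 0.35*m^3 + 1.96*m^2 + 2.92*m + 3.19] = -16.56*m^2 - 2.1*m + 3.92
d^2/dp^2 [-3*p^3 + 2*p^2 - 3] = 4 - 18*p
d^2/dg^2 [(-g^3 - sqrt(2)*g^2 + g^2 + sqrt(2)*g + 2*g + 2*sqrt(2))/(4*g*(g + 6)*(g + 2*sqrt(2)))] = (sqrt(2)*g^6 + 7*g^6 + 6*g^5 + 39*sqrt(2)*g^5 + 6*sqrt(2)*g^4 + 120*g^4 - 16*g^3 + 140*sqrt(2)*g^3 + 264*sqrt(2)*g^2 + 432*g^2 + 288*sqrt(2)*g + 864*g + 576*sqrt(2))/(2*g^3*(g^6 + 6*sqrt(2)*g^5 + 18*g^5 + 132*g^4 + 108*sqrt(2)*g^4 + 648*g^3 + 664*sqrt(2)*g^3 + 1584*sqrt(2)*g^2 + 2592*g^2 + 1728*sqrt(2)*g + 5184*g + 3456*sqrt(2)))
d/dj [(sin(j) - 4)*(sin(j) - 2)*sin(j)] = (3*sin(j)^2 - 12*sin(j) + 8)*cos(j)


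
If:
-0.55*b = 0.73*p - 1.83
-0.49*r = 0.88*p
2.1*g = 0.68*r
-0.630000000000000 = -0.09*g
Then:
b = 19.30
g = 7.00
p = -12.04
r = 21.62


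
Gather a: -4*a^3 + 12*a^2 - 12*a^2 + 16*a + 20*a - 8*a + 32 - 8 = -4*a^3 + 28*a + 24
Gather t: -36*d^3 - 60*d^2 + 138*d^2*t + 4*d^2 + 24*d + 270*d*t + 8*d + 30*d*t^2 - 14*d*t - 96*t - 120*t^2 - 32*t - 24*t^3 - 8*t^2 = -36*d^3 - 56*d^2 + 32*d - 24*t^3 + t^2*(30*d - 128) + t*(138*d^2 + 256*d - 128)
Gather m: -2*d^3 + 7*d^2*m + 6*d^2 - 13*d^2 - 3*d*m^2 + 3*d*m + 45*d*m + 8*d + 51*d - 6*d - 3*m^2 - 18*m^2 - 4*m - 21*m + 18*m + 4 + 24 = -2*d^3 - 7*d^2 + 53*d + m^2*(-3*d - 21) + m*(7*d^2 + 48*d - 7) + 28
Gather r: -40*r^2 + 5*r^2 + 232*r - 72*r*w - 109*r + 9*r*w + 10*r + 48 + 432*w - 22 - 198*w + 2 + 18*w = -35*r^2 + r*(133 - 63*w) + 252*w + 28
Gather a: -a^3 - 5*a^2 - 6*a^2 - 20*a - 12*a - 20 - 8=-a^3 - 11*a^2 - 32*a - 28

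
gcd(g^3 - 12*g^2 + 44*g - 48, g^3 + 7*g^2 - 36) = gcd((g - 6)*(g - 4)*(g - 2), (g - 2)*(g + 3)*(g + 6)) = g - 2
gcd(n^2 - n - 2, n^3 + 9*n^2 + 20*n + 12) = n + 1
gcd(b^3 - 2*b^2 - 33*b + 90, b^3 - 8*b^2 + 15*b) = b^2 - 8*b + 15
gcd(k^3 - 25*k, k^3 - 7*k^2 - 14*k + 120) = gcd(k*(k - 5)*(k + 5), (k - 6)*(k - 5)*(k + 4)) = k - 5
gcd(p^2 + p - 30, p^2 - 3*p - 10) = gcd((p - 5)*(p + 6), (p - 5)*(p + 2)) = p - 5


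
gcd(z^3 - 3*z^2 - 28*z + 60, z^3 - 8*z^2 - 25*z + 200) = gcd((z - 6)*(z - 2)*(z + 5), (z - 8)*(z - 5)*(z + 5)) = z + 5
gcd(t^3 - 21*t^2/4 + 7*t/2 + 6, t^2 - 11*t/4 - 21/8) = t + 3/4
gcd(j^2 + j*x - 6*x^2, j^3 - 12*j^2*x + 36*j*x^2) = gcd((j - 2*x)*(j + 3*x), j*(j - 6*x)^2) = 1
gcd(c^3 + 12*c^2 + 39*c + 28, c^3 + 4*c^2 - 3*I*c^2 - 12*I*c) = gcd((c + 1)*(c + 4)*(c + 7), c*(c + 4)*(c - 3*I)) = c + 4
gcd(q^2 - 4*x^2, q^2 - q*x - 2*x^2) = -q + 2*x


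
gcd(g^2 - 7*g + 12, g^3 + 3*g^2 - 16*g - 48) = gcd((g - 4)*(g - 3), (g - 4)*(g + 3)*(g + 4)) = g - 4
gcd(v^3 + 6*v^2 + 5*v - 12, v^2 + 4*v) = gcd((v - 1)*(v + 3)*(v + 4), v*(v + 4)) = v + 4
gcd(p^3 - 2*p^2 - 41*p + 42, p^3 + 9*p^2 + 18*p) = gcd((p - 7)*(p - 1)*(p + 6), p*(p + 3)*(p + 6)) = p + 6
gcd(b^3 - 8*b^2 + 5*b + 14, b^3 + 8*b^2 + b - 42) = b - 2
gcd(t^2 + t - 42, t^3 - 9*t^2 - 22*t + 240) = t - 6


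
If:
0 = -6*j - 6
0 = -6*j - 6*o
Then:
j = -1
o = 1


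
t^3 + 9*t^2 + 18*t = t*(t + 3)*(t + 6)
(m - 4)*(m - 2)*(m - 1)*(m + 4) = m^4 - 3*m^3 - 14*m^2 + 48*m - 32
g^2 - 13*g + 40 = (g - 8)*(g - 5)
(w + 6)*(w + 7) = w^2 + 13*w + 42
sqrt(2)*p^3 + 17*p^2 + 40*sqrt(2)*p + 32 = (p + 4*sqrt(2))^2*(sqrt(2)*p + 1)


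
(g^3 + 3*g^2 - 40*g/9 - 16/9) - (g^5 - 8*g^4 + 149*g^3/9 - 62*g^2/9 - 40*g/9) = -g^5 + 8*g^4 - 140*g^3/9 + 89*g^2/9 - 16/9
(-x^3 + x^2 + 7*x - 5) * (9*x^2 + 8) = -9*x^5 + 9*x^4 + 55*x^3 - 37*x^2 + 56*x - 40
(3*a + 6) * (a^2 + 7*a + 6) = 3*a^3 + 27*a^2 + 60*a + 36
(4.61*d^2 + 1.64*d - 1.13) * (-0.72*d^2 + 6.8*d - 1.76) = -3.3192*d^4 + 30.1672*d^3 + 3.852*d^2 - 10.5704*d + 1.9888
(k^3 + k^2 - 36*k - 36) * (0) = 0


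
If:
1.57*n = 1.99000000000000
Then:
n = 1.27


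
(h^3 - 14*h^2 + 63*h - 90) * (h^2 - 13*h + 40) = h^5 - 27*h^4 + 285*h^3 - 1469*h^2 + 3690*h - 3600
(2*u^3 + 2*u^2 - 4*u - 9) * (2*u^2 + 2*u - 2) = 4*u^5 + 8*u^4 - 8*u^3 - 30*u^2 - 10*u + 18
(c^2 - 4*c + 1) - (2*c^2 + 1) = -c^2 - 4*c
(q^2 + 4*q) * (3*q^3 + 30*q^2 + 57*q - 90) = 3*q^5 + 42*q^4 + 177*q^3 + 138*q^2 - 360*q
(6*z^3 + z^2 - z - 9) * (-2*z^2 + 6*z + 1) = -12*z^5 + 34*z^4 + 14*z^3 + 13*z^2 - 55*z - 9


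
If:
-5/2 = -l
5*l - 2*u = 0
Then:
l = 5/2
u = 25/4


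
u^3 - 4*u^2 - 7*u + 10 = (u - 5)*(u - 1)*(u + 2)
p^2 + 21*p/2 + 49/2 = (p + 7/2)*(p + 7)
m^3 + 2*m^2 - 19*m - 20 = (m - 4)*(m + 1)*(m + 5)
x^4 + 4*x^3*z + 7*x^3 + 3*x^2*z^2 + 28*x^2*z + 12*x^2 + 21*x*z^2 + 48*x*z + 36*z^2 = (x + 3)*(x + 4)*(x + z)*(x + 3*z)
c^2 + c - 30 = (c - 5)*(c + 6)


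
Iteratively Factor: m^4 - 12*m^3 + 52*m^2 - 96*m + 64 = (m - 2)*(m^3 - 10*m^2 + 32*m - 32) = (m - 4)*(m - 2)*(m^2 - 6*m + 8) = (m - 4)*(m - 2)^2*(m - 4)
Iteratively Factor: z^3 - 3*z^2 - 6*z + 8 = (z - 4)*(z^2 + z - 2) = (z - 4)*(z + 2)*(z - 1)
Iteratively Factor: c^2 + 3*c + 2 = (c + 1)*(c + 2)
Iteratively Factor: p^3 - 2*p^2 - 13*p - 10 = (p - 5)*(p^2 + 3*p + 2) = (p - 5)*(p + 2)*(p + 1)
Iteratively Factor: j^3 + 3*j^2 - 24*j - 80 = (j + 4)*(j^2 - j - 20) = (j - 5)*(j + 4)*(j + 4)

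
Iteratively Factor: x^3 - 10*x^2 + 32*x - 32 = (x - 4)*(x^2 - 6*x + 8) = (x - 4)^2*(x - 2)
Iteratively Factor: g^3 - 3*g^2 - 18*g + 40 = (g - 5)*(g^2 + 2*g - 8) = (g - 5)*(g + 4)*(g - 2)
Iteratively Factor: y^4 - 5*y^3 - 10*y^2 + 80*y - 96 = (y - 2)*(y^3 - 3*y^2 - 16*y + 48) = (y - 3)*(y - 2)*(y^2 - 16) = (y - 4)*(y - 3)*(y - 2)*(y + 4)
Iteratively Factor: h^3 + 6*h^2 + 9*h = (h + 3)*(h^2 + 3*h) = (h + 3)^2*(h)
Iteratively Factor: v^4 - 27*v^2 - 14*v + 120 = (v - 5)*(v^3 + 5*v^2 - 2*v - 24) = (v - 5)*(v + 3)*(v^2 + 2*v - 8) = (v - 5)*(v + 3)*(v + 4)*(v - 2)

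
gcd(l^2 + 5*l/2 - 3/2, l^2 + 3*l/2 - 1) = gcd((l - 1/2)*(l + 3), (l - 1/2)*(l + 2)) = l - 1/2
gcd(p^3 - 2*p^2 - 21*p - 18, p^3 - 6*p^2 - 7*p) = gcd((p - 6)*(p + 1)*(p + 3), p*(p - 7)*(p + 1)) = p + 1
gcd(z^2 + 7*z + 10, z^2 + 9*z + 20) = z + 5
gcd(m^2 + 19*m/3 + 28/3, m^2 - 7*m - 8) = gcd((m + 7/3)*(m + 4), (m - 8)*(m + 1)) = 1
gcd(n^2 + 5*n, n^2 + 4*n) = n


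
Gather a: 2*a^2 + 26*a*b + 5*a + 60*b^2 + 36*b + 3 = 2*a^2 + a*(26*b + 5) + 60*b^2 + 36*b + 3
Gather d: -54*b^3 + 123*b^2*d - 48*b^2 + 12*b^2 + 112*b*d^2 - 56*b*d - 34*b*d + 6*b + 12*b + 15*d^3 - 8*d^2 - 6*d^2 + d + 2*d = -54*b^3 - 36*b^2 + 18*b + 15*d^3 + d^2*(112*b - 14) + d*(123*b^2 - 90*b + 3)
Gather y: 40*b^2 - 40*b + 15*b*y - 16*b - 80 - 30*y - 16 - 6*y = 40*b^2 - 56*b + y*(15*b - 36) - 96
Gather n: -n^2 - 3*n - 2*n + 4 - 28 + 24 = -n^2 - 5*n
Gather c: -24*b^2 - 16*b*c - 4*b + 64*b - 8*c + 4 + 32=-24*b^2 + 60*b + c*(-16*b - 8) + 36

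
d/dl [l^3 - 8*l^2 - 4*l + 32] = 3*l^2 - 16*l - 4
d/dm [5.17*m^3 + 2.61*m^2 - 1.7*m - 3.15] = 15.51*m^2 + 5.22*m - 1.7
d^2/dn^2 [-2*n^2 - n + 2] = -4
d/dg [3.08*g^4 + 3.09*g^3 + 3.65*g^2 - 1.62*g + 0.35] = 12.32*g^3 + 9.27*g^2 + 7.3*g - 1.62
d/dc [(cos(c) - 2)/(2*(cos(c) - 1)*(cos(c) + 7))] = (cos(c)^2 - 4*cos(c) - 5)*sin(c)/(2*(cos(c) - 1)^2*(cos(c) + 7)^2)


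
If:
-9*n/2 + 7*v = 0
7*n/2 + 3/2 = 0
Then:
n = -3/7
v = -27/98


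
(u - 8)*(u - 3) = u^2 - 11*u + 24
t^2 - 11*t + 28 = (t - 7)*(t - 4)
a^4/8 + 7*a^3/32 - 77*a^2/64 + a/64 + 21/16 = (a/4 + 1)*(a/2 + 1/2)*(a - 7/4)*(a - 3/2)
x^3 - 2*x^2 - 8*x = x*(x - 4)*(x + 2)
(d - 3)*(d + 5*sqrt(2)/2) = d^2 - 3*d + 5*sqrt(2)*d/2 - 15*sqrt(2)/2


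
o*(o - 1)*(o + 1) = o^3 - o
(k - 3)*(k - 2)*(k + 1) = k^3 - 4*k^2 + k + 6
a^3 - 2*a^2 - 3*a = a*(a - 3)*(a + 1)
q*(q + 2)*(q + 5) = q^3 + 7*q^2 + 10*q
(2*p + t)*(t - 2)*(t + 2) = 2*p*t^2 - 8*p + t^3 - 4*t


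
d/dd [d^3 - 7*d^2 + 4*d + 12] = 3*d^2 - 14*d + 4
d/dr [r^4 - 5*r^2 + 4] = 4*r^3 - 10*r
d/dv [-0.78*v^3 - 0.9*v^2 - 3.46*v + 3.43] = -2.34*v^2 - 1.8*v - 3.46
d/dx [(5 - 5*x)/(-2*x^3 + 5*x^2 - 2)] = 5*(2*x^3 - 5*x^2 - 2*x*(x - 1)*(3*x - 5) + 2)/(2*x^3 - 5*x^2 + 2)^2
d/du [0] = 0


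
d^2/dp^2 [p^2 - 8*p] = 2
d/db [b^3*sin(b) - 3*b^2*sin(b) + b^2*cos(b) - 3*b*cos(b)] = b^3*cos(b) + 2*b^2*sin(b) - 3*b^2*cos(b) - 3*b*sin(b) + 2*b*cos(b) - 3*cos(b)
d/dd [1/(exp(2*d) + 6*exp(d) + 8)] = 2*(-exp(d) - 3)*exp(d)/(exp(2*d) + 6*exp(d) + 8)^2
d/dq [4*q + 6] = 4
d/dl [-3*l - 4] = -3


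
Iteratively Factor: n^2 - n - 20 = (n - 5)*(n + 4)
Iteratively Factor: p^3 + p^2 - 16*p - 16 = (p - 4)*(p^2 + 5*p + 4) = (p - 4)*(p + 4)*(p + 1)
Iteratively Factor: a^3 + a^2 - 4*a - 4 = (a + 1)*(a^2 - 4) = (a + 1)*(a + 2)*(a - 2)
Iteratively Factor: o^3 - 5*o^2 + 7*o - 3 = (o - 3)*(o^2 - 2*o + 1) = (o - 3)*(o - 1)*(o - 1)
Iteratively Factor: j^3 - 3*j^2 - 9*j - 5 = (j + 1)*(j^2 - 4*j - 5) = (j + 1)^2*(j - 5)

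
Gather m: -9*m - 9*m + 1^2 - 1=-18*m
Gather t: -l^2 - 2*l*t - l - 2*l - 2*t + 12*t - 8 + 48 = -l^2 - 3*l + t*(10 - 2*l) + 40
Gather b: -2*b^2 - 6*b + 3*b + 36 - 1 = -2*b^2 - 3*b + 35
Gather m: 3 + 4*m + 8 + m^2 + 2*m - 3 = m^2 + 6*m + 8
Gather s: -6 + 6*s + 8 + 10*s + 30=16*s + 32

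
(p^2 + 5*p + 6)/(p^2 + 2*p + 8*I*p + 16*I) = (p + 3)/(p + 8*I)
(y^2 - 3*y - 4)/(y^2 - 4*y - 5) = (y - 4)/(y - 5)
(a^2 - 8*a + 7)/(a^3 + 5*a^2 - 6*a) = (a - 7)/(a*(a + 6))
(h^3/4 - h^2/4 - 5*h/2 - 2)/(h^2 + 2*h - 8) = (h^3 - h^2 - 10*h - 8)/(4*(h^2 + 2*h - 8))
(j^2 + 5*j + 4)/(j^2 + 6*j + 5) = (j + 4)/(j + 5)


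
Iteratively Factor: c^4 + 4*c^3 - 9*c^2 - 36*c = (c + 3)*(c^3 + c^2 - 12*c) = (c + 3)*(c + 4)*(c^2 - 3*c) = (c - 3)*(c + 3)*(c + 4)*(c)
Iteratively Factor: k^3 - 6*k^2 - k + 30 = (k + 2)*(k^2 - 8*k + 15) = (k - 3)*(k + 2)*(k - 5)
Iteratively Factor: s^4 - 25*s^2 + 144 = (s - 3)*(s^3 + 3*s^2 - 16*s - 48) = (s - 4)*(s - 3)*(s^2 + 7*s + 12) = (s - 4)*(s - 3)*(s + 3)*(s + 4)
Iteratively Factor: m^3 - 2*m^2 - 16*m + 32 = (m + 4)*(m^2 - 6*m + 8) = (m - 2)*(m + 4)*(m - 4)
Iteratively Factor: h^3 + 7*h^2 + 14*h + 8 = (h + 1)*(h^2 + 6*h + 8) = (h + 1)*(h + 4)*(h + 2)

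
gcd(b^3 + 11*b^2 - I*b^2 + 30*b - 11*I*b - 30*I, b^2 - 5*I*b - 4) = b - I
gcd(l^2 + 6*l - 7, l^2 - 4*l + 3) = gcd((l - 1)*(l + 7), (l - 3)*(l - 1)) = l - 1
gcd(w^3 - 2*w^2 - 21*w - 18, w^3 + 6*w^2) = 1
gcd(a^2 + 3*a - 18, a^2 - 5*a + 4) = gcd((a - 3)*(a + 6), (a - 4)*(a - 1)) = 1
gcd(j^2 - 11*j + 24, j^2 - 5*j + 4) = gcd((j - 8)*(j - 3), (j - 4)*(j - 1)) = 1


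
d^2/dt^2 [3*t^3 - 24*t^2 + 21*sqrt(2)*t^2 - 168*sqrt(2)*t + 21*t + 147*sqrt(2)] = 18*t - 48 + 42*sqrt(2)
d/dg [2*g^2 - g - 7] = 4*g - 1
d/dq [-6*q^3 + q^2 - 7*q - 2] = -18*q^2 + 2*q - 7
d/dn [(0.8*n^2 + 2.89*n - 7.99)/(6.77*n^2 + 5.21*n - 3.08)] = (-15.3973*n^2 + 103.2566*n + 32.7267)/(45.8329*n^4 + 70.5434*n^3 - 14.5591*n^2 - 32.0936*n + 9.4864)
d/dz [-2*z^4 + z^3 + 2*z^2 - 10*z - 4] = -8*z^3 + 3*z^2 + 4*z - 10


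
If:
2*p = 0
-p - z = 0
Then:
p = 0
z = 0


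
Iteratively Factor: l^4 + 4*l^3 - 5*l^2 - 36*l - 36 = (l + 2)*(l^3 + 2*l^2 - 9*l - 18) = (l + 2)*(l + 3)*(l^2 - l - 6) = (l + 2)^2*(l + 3)*(l - 3)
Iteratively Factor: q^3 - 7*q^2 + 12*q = (q)*(q^2 - 7*q + 12) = q*(q - 4)*(q - 3)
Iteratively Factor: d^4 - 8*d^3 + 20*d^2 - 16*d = (d - 2)*(d^3 - 6*d^2 + 8*d) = (d - 4)*(d - 2)*(d^2 - 2*d) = d*(d - 4)*(d - 2)*(d - 2)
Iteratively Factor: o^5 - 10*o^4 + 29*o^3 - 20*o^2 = (o - 1)*(o^4 - 9*o^3 + 20*o^2) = o*(o - 1)*(o^3 - 9*o^2 + 20*o) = o*(o - 5)*(o - 1)*(o^2 - 4*o) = o^2*(o - 5)*(o - 1)*(o - 4)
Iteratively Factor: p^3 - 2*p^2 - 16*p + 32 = (p - 4)*(p^2 + 2*p - 8) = (p - 4)*(p - 2)*(p + 4)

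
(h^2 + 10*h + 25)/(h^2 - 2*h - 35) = (h + 5)/(h - 7)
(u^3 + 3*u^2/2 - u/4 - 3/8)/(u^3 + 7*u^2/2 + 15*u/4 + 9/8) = (2*u - 1)/(2*u + 3)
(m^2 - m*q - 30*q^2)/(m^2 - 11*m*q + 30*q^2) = (-m - 5*q)/(-m + 5*q)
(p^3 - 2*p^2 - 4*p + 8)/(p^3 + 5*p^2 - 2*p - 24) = (p^2 - 4)/(p^2 + 7*p + 12)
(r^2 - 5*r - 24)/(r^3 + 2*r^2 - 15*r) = (r^2 - 5*r - 24)/(r*(r^2 + 2*r - 15))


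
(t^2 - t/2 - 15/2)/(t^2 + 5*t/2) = (t - 3)/t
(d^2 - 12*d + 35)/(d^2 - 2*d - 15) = (d - 7)/(d + 3)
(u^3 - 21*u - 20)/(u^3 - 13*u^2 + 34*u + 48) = (u^2 - u - 20)/(u^2 - 14*u + 48)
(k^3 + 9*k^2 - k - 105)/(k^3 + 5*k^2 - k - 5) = (k^2 + 4*k - 21)/(k^2 - 1)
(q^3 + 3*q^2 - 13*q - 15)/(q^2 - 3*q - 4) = (q^2 + 2*q - 15)/(q - 4)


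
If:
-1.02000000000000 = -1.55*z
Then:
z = 0.66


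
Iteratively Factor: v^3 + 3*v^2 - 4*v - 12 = (v + 2)*(v^2 + v - 6) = (v + 2)*(v + 3)*(v - 2)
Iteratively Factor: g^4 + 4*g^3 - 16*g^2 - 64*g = (g + 4)*(g^3 - 16*g) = (g + 4)^2*(g^2 - 4*g) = g*(g + 4)^2*(g - 4)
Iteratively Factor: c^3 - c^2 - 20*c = (c)*(c^2 - c - 20) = c*(c + 4)*(c - 5)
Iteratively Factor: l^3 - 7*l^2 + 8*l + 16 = (l - 4)*(l^2 - 3*l - 4) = (l - 4)*(l + 1)*(l - 4)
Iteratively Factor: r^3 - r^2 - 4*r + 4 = (r - 1)*(r^2 - 4) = (r - 2)*(r - 1)*(r + 2)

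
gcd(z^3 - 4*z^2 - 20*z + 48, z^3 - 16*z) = z + 4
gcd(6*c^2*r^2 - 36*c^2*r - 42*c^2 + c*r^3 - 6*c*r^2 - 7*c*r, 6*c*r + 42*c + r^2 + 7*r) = 6*c + r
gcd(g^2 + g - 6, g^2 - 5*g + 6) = g - 2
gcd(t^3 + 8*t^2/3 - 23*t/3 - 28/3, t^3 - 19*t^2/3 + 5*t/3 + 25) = 1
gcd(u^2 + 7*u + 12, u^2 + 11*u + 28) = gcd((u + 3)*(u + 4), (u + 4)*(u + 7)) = u + 4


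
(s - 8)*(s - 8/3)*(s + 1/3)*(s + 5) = s^4 - 16*s^3/3 - 305*s^2/9 + 96*s + 320/9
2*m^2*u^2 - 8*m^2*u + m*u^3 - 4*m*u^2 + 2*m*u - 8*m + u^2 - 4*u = (2*m + u)*(u - 4)*(m*u + 1)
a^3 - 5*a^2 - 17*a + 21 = (a - 7)*(a - 1)*(a + 3)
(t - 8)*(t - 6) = t^2 - 14*t + 48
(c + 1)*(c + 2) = c^2 + 3*c + 2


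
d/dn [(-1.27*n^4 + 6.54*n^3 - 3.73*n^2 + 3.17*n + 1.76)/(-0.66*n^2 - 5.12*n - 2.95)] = (1.6764*n^5 + 15.1908*n^4 - 51.9836*n^3 - 36.6892*n^2 + 24.3302*n - 0.340299999999999)/(0.4356*n^4 + 6.7584*n^3 + 30.1084*n^2 + 30.208*n + 8.7025)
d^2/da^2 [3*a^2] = 6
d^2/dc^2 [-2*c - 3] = 0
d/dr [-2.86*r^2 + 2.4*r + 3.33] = 2.4 - 5.72*r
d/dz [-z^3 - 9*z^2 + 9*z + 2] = -3*z^2 - 18*z + 9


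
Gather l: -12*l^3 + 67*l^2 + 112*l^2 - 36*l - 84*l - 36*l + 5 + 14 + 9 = -12*l^3 + 179*l^2 - 156*l + 28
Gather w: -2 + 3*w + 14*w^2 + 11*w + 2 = 14*w^2 + 14*w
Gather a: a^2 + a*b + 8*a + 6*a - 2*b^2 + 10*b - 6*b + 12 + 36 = a^2 + a*(b + 14) - 2*b^2 + 4*b + 48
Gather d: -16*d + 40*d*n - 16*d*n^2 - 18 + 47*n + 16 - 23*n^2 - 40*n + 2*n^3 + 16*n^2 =d*(-16*n^2 + 40*n - 16) + 2*n^3 - 7*n^2 + 7*n - 2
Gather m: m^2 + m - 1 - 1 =m^2 + m - 2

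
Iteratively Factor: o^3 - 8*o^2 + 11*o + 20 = (o - 4)*(o^2 - 4*o - 5) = (o - 5)*(o - 4)*(o + 1)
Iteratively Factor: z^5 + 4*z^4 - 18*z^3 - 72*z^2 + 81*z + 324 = (z - 3)*(z^4 + 7*z^3 + 3*z^2 - 63*z - 108) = (z - 3)*(z + 3)*(z^3 + 4*z^2 - 9*z - 36) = (z - 3)^2*(z + 3)*(z^2 + 7*z + 12) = (z - 3)^2*(z + 3)^2*(z + 4)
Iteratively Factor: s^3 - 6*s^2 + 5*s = (s - 1)*(s^2 - 5*s) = s*(s - 1)*(s - 5)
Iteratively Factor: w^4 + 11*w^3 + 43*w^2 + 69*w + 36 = (w + 3)*(w^3 + 8*w^2 + 19*w + 12) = (w + 3)^2*(w^2 + 5*w + 4) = (w + 1)*(w + 3)^2*(w + 4)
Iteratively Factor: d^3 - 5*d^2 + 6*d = (d)*(d^2 - 5*d + 6) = d*(d - 2)*(d - 3)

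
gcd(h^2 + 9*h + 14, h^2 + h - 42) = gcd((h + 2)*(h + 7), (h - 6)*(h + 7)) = h + 7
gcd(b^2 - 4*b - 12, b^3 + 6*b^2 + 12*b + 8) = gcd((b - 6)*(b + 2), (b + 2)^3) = b + 2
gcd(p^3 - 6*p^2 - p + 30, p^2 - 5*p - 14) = p + 2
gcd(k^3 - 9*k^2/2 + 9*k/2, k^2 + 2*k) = k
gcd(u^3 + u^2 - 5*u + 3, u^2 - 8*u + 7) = u - 1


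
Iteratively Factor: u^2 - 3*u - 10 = (u - 5)*(u + 2)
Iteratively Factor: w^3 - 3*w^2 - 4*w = (w + 1)*(w^2 - 4*w) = (w - 4)*(w + 1)*(w)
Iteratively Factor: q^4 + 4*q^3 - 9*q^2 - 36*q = (q)*(q^3 + 4*q^2 - 9*q - 36) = q*(q - 3)*(q^2 + 7*q + 12) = q*(q - 3)*(q + 4)*(q + 3)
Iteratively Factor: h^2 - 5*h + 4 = (h - 4)*(h - 1)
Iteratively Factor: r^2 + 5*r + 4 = (r + 1)*(r + 4)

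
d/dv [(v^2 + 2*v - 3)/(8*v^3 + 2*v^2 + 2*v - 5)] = 2*(-4*v^4 - 16*v^3 + 35*v^2 + v - 2)/(64*v^6 + 32*v^5 + 36*v^4 - 72*v^3 - 16*v^2 - 20*v + 25)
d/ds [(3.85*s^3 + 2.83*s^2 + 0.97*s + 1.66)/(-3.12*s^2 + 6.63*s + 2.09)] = (-12.012*s^4 + 51.051*s^3 + 45.9288*s^2 + 22.1878*s - 8.9785)/(9.7344*s^4 - 41.3712*s^3 + 30.9153*s^2 + 27.7134*s + 4.3681)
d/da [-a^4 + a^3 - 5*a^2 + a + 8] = -4*a^3 + 3*a^2 - 10*a + 1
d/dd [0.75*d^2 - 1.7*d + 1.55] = 1.5*d - 1.7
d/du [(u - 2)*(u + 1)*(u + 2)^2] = 4*u^3 + 9*u^2 - 4*u - 12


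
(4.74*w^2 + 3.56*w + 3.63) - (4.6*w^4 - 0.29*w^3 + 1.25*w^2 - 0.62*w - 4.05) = -4.6*w^4 + 0.29*w^3 + 3.49*w^2 + 4.18*w + 7.68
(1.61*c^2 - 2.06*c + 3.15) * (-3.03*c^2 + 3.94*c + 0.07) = -4.8783*c^4 + 12.5852*c^3 - 17.5482*c^2 + 12.2668*c + 0.2205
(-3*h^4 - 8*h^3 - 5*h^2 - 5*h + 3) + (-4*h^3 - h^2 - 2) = -3*h^4 - 12*h^3 - 6*h^2 - 5*h + 1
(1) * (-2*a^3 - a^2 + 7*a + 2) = -2*a^3 - a^2 + 7*a + 2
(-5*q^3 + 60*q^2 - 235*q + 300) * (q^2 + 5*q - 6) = -5*q^5 + 35*q^4 + 95*q^3 - 1235*q^2 + 2910*q - 1800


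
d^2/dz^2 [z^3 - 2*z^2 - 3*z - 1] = 6*z - 4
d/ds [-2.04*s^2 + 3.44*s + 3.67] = 3.44 - 4.08*s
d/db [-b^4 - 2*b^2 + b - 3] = -4*b^3 - 4*b + 1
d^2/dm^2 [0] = 0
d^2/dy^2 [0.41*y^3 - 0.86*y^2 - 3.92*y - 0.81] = 2.46*y - 1.72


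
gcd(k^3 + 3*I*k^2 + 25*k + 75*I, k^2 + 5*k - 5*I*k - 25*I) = k - 5*I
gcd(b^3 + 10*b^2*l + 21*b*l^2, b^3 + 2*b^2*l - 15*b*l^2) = b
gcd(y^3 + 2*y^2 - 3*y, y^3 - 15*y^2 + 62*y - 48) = y - 1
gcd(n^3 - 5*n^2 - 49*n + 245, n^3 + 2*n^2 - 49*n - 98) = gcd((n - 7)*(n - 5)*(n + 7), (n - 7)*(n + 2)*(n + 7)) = n^2 - 49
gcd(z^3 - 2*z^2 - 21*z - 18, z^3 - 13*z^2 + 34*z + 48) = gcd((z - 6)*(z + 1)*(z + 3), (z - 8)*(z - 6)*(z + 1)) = z^2 - 5*z - 6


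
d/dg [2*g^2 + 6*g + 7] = 4*g + 6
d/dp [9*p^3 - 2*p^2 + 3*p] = 27*p^2 - 4*p + 3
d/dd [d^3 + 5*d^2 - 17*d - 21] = 3*d^2 + 10*d - 17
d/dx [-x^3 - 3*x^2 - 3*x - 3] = -3*x^2 - 6*x - 3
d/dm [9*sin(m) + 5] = 9*cos(m)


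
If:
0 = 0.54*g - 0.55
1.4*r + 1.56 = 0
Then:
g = 1.02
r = -1.11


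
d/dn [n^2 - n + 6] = 2*n - 1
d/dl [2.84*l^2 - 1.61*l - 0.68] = 5.68*l - 1.61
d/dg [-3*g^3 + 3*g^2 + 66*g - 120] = -9*g^2 + 6*g + 66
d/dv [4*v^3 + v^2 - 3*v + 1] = 12*v^2 + 2*v - 3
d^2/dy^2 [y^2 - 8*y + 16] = 2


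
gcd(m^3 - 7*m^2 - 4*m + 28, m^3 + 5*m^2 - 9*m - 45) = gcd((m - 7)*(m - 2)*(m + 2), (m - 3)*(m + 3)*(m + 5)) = 1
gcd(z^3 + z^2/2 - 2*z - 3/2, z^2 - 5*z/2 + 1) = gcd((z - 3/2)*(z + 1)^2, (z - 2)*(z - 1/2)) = 1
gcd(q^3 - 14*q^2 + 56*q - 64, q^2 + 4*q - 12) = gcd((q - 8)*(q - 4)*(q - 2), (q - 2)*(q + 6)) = q - 2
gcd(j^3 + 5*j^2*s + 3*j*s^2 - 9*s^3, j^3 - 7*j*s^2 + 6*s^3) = -j^2 - 2*j*s + 3*s^2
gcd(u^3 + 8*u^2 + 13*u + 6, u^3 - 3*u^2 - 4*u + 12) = 1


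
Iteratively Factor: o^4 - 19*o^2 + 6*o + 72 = (o - 3)*(o^3 + 3*o^2 - 10*o - 24) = (o - 3)^2*(o^2 + 6*o + 8) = (o - 3)^2*(o + 4)*(o + 2)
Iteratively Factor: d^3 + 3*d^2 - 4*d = (d + 4)*(d^2 - d) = (d - 1)*(d + 4)*(d)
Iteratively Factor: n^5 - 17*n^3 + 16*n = (n + 4)*(n^4 - 4*n^3 - n^2 + 4*n) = (n - 1)*(n + 4)*(n^3 - 3*n^2 - 4*n) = (n - 4)*(n - 1)*(n + 4)*(n^2 + n) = (n - 4)*(n - 1)*(n + 1)*(n + 4)*(n)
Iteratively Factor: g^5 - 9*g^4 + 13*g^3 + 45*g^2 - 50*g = (g - 1)*(g^4 - 8*g^3 + 5*g^2 + 50*g) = (g - 1)*(g + 2)*(g^3 - 10*g^2 + 25*g) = (g - 5)*(g - 1)*(g + 2)*(g^2 - 5*g) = (g - 5)^2*(g - 1)*(g + 2)*(g)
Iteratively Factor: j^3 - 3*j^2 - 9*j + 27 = (j - 3)*(j^2 - 9) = (j - 3)^2*(j + 3)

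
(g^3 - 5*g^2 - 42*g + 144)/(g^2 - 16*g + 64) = (g^2 + 3*g - 18)/(g - 8)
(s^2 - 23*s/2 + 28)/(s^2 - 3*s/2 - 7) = (s - 8)/(s + 2)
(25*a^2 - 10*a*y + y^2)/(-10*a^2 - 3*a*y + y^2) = (-5*a + y)/(2*a + y)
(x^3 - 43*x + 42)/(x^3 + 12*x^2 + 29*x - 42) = (x - 6)/(x + 6)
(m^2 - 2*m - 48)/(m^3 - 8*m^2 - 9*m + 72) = (m + 6)/(m^2 - 9)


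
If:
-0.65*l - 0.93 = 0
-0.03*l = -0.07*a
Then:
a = -0.61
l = -1.43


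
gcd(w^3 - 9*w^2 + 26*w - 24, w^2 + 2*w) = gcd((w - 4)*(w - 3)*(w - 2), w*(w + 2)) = 1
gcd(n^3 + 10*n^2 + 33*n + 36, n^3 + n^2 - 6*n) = n + 3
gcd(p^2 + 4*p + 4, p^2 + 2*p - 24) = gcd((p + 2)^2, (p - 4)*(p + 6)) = 1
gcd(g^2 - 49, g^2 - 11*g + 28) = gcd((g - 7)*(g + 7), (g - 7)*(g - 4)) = g - 7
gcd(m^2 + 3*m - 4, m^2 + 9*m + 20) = m + 4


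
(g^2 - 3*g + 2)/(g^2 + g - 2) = (g - 2)/(g + 2)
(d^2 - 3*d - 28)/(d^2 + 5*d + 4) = (d - 7)/(d + 1)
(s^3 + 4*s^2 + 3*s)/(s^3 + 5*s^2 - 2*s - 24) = s*(s + 1)/(s^2 + 2*s - 8)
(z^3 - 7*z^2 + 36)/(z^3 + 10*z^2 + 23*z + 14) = (z^2 - 9*z + 18)/(z^2 + 8*z + 7)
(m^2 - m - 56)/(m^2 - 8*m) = (m + 7)/m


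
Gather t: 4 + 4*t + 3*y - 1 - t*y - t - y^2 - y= t*(3 - y) - y^2 + 2*y + 3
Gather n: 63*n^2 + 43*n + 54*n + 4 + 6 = 63*n^2 + 97*n + 10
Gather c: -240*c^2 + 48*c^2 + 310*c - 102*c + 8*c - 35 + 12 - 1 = -192*c^2 + 216*c - 24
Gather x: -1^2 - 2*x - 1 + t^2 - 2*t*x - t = t^2 - t + x*(-2*t - 2) - 2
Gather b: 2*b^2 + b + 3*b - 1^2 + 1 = 2*b^2 + 4*b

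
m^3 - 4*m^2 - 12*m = m*(m - 6)*(m + 2)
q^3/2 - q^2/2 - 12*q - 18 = (q/2 + 1)*(q - 6)*(q + 3)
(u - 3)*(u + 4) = u^2 + u - 12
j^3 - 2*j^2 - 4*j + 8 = (j - 2)^2*(j + 2)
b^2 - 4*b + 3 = (b - 3)*(b - 1)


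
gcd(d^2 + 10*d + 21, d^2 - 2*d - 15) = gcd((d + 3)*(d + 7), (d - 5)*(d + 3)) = d + 3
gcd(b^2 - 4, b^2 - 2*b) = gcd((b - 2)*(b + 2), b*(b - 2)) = b - 2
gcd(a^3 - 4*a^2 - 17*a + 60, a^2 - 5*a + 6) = a - 3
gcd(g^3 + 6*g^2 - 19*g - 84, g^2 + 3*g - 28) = g^2 + 3*g - 28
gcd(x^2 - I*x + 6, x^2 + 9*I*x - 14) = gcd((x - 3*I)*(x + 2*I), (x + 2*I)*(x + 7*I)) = x + 2*I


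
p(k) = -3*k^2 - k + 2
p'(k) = -6*k - 1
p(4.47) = -62.41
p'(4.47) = -27.82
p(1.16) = -3.20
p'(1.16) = -7.96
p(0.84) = -0.96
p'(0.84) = -6.04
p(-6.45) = -116.36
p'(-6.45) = 37.70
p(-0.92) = 0.38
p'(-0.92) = 4.52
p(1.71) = -8.48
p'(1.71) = -11.26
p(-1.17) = -0.94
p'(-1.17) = 6.02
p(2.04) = -12.52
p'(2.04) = -13.24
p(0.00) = 2.00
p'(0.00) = -1.00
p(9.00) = -250.00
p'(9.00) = -55.00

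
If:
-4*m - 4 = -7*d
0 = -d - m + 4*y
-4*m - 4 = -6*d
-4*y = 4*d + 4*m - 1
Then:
No Solution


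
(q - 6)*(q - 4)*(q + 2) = q^3 - 8*q^2 + 4*q + 48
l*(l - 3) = l^2 - 3*l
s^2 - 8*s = s*(s - 8)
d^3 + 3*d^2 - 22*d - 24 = (d - 4)*(d + 1)*(d + 6)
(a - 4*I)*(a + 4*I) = a^2 + 16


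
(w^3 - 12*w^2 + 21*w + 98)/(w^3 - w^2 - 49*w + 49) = (w^2 - 5*w - 14)/(w^2 + 6*w - 7)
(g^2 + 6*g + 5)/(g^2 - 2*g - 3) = (g + 5)/(g - 3)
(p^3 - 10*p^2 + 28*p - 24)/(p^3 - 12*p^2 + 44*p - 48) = (p - 2)/(p - 4)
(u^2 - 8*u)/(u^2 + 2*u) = (u - 8)/(u + 2)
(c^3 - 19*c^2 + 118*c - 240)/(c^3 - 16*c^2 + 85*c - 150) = (c - 8)/(c - 5)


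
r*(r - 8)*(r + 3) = r^3 - 5*r^2 - 24*r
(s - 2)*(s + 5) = s^2 + 3*s - 10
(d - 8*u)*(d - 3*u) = d^2 - 11*d*u + 24*u^2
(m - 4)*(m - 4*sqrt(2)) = m^2 - 4*sqrt(2)*m - 4*m + 16*sqrt(2)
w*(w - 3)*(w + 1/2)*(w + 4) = w^4 + 3*w^3/2 - 23*w^2/2 - 6*w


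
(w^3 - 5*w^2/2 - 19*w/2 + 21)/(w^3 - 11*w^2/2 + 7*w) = (w + 3)/w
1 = 1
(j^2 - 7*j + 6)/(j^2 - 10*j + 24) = (j - 1)/(j - 4)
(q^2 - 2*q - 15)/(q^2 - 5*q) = (q + 3)/q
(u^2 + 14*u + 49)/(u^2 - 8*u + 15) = (u^2 + 14*u + 49)/(u^2 - 8*u + 15)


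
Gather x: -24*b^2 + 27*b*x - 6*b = -24*b^2 + 27*b*x - 6*b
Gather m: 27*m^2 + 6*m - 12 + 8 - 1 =27*m^2 + 6*m - 5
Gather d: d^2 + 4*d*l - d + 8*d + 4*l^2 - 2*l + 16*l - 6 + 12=d^2 + d*(4*l + 7) + 4*l^2 + 14*l + 6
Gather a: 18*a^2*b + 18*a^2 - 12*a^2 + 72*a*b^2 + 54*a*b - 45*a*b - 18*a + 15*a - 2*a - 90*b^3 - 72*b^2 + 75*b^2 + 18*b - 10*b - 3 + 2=a^2*(18*b + 6) + a*(72*b^2 + 9*b - 5) - 90*b^3 + 3*b^2 + 8*b - 1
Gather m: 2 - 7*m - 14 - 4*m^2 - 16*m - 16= -4*m^2 - 23*m - 28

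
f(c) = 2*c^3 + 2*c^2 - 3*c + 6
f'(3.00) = 63.00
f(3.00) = 69.00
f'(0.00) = -3.00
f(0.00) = 6.00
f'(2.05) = 30.42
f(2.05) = 25.49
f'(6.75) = 297.38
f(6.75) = 691.97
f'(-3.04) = 40.29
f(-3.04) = -22.59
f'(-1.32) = 2.17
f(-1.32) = 8.84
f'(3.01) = 63.40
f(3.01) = 69.63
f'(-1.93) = 11.63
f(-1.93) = 4.86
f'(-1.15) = 0.33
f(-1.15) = 9.05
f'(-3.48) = 55.74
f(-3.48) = -43.63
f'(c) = 6*c^2 + 4*c - 3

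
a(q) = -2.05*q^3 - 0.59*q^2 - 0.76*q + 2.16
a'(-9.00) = -488.29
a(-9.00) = 1455.66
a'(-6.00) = -215.08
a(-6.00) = 428.28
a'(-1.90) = -20.72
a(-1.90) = 15.54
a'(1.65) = -19.45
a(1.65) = -9.91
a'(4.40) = -125.02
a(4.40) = -187.23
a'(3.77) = -92.62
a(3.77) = -118.94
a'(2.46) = -40.88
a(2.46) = -33.80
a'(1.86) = -24.23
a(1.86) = -14.49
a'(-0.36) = -1.13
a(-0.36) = 2.45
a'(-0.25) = -0.85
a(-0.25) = 2.35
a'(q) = -6.15*q^2 - 1.18*q - 0.76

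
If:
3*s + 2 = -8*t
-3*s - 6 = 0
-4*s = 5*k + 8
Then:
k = 0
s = -2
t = 1/2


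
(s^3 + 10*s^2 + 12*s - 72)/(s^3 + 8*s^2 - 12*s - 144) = (s - 2)/(s - 4)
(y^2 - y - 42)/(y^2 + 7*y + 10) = (y^2 - y - 42)/(y^2 + 7*y + 10)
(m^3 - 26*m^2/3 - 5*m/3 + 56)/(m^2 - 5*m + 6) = (3*m^2 - 17*m - 56)/(3*(m - 2))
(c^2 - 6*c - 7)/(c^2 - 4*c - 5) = (c - 7)/(c - 5)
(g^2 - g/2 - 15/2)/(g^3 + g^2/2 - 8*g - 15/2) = 1/(g + 1)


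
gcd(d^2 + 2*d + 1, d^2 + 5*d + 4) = d + 1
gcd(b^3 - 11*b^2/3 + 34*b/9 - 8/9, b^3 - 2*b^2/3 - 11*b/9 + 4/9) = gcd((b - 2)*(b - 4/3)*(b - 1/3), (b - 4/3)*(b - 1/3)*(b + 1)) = b^2 - 5*b/3 + 4/9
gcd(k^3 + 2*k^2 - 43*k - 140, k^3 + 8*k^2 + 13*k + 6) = 1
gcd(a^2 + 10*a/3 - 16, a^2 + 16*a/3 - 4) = a + 6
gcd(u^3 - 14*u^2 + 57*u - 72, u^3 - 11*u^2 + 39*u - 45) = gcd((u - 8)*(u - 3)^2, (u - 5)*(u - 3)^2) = u^2 - 6*u + 9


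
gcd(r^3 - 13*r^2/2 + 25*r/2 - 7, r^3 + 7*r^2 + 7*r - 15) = r - 1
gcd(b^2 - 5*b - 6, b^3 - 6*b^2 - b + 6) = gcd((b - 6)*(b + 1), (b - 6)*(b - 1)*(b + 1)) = b^2 - 5*b - 6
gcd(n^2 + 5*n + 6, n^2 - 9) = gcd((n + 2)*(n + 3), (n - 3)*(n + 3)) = n + 3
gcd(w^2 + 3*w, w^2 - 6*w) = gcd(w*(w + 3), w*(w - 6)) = w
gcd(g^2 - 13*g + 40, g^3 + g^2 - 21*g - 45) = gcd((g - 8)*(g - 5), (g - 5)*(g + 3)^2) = g - 5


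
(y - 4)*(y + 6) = y^2 + 2*y - 24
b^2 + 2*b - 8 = (b - 2)*(b + 4)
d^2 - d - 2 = (d - 2)*(d + 1)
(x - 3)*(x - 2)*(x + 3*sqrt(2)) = x^3 - 5*x^2 + 3*sqrt(2)*x^2 - 15*sqrt(2)*x + 6*x + 18*sqrt(2)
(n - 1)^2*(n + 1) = n^3 - n^2 - n + 1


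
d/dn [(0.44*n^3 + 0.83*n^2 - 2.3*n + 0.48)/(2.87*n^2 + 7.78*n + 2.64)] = (1.2628*n^4 + 6.8464*n^3 + 16.5432*n^2 + 1.6272*n - 9.8064)/(8.2369*n^4 + 44.6572*n^3 + 75.682*n^2 + 41.0784*n + 6.9696)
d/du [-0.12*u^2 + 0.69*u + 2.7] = 0.69 - 0.24*u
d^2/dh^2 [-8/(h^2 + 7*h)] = 16*(h*(h + 7) - (2*h + 7)^2)/(h^3*(h + 7)^3)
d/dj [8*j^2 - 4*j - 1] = 16*j - 4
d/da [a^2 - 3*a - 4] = 2*a - 3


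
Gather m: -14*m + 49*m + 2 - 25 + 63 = 35*m + 40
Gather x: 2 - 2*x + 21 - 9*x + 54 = 77 - 11*x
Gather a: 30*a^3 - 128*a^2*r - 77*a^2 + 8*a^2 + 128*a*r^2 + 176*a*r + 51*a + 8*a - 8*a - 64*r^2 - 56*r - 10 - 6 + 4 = 30*a^3 + a^2*(-128*r - 69) + a*(128*r^2 + 176*r + 51) - 64*r^2 - 56*r - 12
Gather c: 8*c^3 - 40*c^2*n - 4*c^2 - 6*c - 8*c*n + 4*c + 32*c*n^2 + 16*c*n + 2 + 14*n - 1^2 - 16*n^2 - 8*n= 8*c^3 + c^2*(-40*n - 4) + c*(32*n^2 + 8*n - 2) - 16*n^2 + 6*n + 1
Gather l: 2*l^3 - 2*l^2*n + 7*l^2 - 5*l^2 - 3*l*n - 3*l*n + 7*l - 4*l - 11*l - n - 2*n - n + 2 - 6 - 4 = 2*l^3 + l^2*(2 - 2*n) + l*(-6*n - 8) - 4*n - 8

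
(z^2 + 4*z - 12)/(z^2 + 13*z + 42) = (z - 2)/(z + 7)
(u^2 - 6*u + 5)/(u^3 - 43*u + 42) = (u - 5)/(u^2 + u - 42)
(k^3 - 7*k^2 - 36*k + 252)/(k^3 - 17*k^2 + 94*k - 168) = (k + 6)/(k - 4)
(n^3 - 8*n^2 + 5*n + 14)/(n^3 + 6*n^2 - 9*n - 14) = (n - 7)/(n + 7)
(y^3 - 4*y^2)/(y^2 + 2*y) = y*(y - 4)/(y + 2)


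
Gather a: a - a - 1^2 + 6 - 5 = 0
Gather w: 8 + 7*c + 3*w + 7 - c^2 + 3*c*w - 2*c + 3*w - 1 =-c^2 + 5*c + w*(3*c + 6) + 14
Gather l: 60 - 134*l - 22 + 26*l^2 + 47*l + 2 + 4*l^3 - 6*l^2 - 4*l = 4*l^3 + 20*l^2 - 91*l + 40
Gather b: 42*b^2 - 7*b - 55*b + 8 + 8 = 42*b^2 - 62*b + 16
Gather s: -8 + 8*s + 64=8*s + 56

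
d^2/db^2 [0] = 0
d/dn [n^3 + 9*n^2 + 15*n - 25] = 3*n^2 + 18*n + 15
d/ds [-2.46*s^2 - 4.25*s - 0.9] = -4.92*s - 4.25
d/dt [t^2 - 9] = 2*t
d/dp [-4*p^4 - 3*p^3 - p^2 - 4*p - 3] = -16*p^3 - 9*p^2 - 2*p - 4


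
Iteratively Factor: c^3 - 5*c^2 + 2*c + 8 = (c - 2)*(c^2 - 3*c - 4) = (c - 2)*(c + 1)*(c - 4)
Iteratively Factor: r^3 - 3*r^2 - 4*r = (r - 4)*(r^2 + r) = (r - 4)*(r + 1)*(r)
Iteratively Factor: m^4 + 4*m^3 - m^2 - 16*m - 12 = (m + 1)*(m^3 + 3*m^2 - 4*m - 12) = (m + 1)*(m + 3)*(m^2 - 4) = (m - 2)*(m + 1)*(m + 3)*(m + 2)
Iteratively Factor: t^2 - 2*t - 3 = (t + 1)*(t - 3)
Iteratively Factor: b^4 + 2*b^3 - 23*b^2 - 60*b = (b + 3)*(b^3 - b^2 - 20*b) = b*(b + 3)*(b^2 - b - 20) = b*(b + 3)*(b + 4)*(b - 5)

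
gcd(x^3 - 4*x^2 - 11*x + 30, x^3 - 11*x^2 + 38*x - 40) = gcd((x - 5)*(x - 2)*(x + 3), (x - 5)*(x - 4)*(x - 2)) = x^2 - 7*x + 10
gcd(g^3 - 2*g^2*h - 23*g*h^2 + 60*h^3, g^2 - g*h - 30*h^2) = g + 5*h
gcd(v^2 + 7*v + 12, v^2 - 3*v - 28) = v + 4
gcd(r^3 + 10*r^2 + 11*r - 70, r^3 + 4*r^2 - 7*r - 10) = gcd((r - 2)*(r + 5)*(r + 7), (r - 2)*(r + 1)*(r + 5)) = r^2 + 3*r - 10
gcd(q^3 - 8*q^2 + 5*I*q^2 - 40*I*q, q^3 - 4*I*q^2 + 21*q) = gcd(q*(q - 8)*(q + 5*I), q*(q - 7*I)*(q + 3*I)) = q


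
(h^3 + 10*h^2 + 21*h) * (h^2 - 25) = h^5 + 10*h^4 - 4*h^3 - 250*h^2 - 525*h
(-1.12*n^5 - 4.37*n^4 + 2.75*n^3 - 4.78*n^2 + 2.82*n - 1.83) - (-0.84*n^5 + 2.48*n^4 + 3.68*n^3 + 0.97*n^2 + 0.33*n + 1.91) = -0.28*n^5 - 6.85*n^4 - 0.93*n^3 - 5.75*n^2 + 2.49*n - 3.74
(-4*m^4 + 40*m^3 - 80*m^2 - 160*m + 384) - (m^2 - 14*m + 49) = -4*m^4 + 40*m^3 - 81*m^2 - 146*m + 335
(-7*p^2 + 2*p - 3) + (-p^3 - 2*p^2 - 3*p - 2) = -p^3 - 9*p^2 - p - 5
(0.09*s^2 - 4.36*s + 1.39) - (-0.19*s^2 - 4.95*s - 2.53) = 0.28*s^2 + 0.59*s + 3.92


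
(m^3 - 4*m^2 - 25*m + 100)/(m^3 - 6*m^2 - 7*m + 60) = (m + 5)/(m + 3)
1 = 1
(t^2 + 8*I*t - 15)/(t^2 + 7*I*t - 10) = (t + 3*I)/(t + 2*I)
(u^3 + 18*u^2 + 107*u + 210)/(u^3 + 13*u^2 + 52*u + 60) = (u + 7)/(u + 2)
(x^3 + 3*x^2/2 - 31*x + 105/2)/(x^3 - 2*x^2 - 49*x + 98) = (2*x^2 - 11*x + 15)/(2*(x^2 - 9*x + 14))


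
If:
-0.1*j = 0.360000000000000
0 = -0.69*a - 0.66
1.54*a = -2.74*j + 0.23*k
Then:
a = -0.96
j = -3.60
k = -49.29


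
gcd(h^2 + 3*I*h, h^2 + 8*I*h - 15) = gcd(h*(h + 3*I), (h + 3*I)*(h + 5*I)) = h + 3*I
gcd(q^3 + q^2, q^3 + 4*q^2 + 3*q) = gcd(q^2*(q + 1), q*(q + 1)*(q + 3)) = q^2 + q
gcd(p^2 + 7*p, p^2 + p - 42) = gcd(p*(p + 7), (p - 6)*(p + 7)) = p + 7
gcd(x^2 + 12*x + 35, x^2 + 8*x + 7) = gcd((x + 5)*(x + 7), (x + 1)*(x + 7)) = x + 7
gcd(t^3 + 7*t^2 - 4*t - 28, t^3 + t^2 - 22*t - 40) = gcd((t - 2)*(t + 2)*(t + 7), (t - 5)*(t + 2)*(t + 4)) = t + 2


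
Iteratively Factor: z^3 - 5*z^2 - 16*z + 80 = (z + 4)*(z^2 - 9*z + 20) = (z - 5)*(z + 4)*(z - 4)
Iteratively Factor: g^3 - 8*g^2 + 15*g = (g - 5)*(g^2 - 3*g) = (g - 5)*(g - 3)*(g)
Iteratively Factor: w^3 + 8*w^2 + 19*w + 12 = (w + 1)*(w^2 + 7*w + 12) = (w + 1)*(w + 4)*(w + 3)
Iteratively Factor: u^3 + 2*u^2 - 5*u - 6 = (u + 3)*(u^2 - u - 2) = (u - 2)*(u + 3)*(u + 1)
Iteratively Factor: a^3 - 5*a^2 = (a)*(a^2 - 5*a) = a^2*(a - 5)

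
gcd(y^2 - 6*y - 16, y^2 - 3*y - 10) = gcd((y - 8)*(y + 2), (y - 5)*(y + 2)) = y + 2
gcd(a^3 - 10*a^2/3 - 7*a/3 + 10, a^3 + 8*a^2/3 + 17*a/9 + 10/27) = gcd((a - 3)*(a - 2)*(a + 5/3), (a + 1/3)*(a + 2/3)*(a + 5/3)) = a + 5/3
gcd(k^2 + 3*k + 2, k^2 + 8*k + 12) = k + 2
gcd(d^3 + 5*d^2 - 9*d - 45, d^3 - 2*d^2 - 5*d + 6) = d - 3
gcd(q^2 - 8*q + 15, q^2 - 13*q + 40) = q - 5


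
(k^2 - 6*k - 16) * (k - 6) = k^3 - 12*k^2 + 20*k + 96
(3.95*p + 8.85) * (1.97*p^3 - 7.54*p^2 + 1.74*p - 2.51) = 7.7815*p^4 - 12.3485*p^3 - 59.856*p^2 + 5.4845*p - 22.2135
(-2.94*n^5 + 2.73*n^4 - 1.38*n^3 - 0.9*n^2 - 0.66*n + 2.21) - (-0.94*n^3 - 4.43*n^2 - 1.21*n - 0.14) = -2.94*n^5 + 2.73*n^4 - 0.44*n^3 + 3.53*n^2 + 0.55*n + 2.35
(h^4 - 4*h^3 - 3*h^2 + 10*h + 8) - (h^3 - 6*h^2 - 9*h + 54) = h^4 - 5*h^3 + 3*h^2 + 19*h - 46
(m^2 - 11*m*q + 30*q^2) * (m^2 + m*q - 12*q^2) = m^4 - 10*m^3*q + 7*m^2*q^2 + 162*m*q^3 - 360*q^4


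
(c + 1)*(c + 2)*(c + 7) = c^3 + 10*c^2 + 23*c + 14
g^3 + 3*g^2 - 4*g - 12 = (g - 2)*(g + 2)*(g + 3)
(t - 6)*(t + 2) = t^2 - 4*t - 12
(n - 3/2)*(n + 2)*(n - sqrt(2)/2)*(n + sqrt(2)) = n^4 + n^3/2 + sqrt(2)*n^3/2 - 4*n^2 + sqrt(2)*n^2/4 - 3*sqrt(2)*n/2 - n/2 + 3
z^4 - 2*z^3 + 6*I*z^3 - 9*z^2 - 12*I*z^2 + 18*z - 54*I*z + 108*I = (z - 3)*(z - 2)*(z + 3)*(z + 6*I)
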